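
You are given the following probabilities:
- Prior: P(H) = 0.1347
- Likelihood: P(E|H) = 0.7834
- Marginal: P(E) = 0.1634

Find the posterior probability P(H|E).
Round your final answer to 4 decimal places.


Using Bayes' theorem:

P(H|E) = P(E|H) × P(H) / P(E)
       = 0.7834 × 0.1347 / 0.1634
       = 0.10552398 / 0.1634
       = 0.6458

The evidence strengthens our belief in H.
Prior: 0.1347 → Posterior: 0.6458


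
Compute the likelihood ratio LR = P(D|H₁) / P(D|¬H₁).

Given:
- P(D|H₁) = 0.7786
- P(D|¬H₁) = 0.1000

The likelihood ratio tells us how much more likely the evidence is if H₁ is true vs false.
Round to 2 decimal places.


Likelihood Ratio (LR) = P(D|H₁) / P(D|¬H₁)

LR = 0.7786 / 0.1000
   = 7.79

The evidence is 7.79 times more likely if H₁ is true than if H₁ is false.
LR > 1, so observing D raises the odds in favor of H₁.


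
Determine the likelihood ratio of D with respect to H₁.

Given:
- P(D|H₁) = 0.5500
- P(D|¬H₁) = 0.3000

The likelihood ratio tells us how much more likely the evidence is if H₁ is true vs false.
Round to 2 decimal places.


Likelihood Ratio (LR) = P(D|H₁) / P(D|¬H₁)

LR = 0.5500 / 0.3000
   = 1.83

The evidence is 1.83 times more likely if H₁ is true than if H₁ is false.
Since LR > 1, the evidence supports H₁ over ¬H₁.


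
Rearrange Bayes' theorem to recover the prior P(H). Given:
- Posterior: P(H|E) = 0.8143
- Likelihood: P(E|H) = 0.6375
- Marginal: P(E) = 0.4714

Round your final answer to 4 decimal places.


From Bayes' theorem: P(H|E) = P(E|H) × P(H) / P(E)

Rearranging for P(H):
P(H) = P(H|E) × P(E) / P(E|H)
     = 0.8143 × 0.4714 / 0.6375
     = 0.38386102 / 0.6375
     = 0.6021


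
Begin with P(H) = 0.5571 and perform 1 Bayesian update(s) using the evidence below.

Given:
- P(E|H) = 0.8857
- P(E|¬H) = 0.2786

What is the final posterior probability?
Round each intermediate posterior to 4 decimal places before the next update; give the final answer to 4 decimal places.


Sequential Bayesian updating:

Initial prior: P(H) = 0.5571

Update 1:
  P(E) = 0.8857 × 0.5571 + 0.2786 × 0.4429 = 0.49342347 + 0.12339194 = 0.61681541
  P(H|E) = 0.49342347 / 0.61681541 = 0.8000

Final posterior: 0.8000


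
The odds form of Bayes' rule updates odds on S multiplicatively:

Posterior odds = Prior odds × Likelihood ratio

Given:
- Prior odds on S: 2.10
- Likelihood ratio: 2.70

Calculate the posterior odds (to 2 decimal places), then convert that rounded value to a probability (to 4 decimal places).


Step 1: Calculate posterior odds
Posterior odds = Prior odds × LR
               = 2.10 × 2.70
               = 5.67

Step 2: Convert to probability
P(S|E) = Posterior odds / (1 + Posterior odds)
       = 5.67 / (1 + 5.67)
       = 5.67 / 6.67
       = 0.8501

The evidence increased P(S) from 0.6774 to 0.8501.


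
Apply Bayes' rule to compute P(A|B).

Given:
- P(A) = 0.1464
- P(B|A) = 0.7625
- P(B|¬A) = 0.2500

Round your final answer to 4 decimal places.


Bayes' theorem: P(A|B) = P(B|A) × P(A) / P(B)

Step 1: Calculate P(B) using law of total probability
P(B) = P(B|A)P(A) + P(B|¬A)P(¬A)
     = 0.7625 × 0.1464 + 0.2500 × 0.8536
     = 0.11163000 + 0.21340000
     = 0.32503000

Step 2: Apply Bayes' theorem
P(A|B) = P(B|A) × P(A) / P(B)
       = 0.11163000 / 0.32503000
       = 0.3434


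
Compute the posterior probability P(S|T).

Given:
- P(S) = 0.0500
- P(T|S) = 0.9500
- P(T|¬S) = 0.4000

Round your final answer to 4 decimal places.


Bayes' theorem: P(S|T) = P(T|S) × P(S) / P(T)

Step 1: Calculate P(T) using law of total probability
P(T) = P(T|S)P(S) + P(T|¬S)P(¬S)
     = 0.9500 × 0.0500 + 0.4000 × 0.9500
     = 0.04750000 + 0.38000000
     = 0.42750000

Step 2: Apply Bayes' theorem
P(S|T) = P(T|S) × P(S) / P(T)
       = 0.04750000 / 0.42750000
       = 0.1111


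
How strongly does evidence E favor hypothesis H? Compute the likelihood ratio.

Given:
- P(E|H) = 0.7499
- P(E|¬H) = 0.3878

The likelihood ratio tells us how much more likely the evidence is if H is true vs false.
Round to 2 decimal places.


Likelihood Ratio (LR) = P(E|H) / P(E|¬H)

LR = 0.7499 / 0.3878
   = 1.93

The evidence is 1.93 times more likely if H is true than if H is false.
Because LR exceeds 1, E is evidence for H.


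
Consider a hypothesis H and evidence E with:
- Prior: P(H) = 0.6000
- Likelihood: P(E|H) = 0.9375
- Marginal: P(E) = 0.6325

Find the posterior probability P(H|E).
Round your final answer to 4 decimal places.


Using Bayes' theorem:

P(H|E) = P(E|H) × P(H) / P(E)
       = 0.9375 × 0.6000 / 0.6325
       = 0.56250000 / 0.6325
       = 0.8893

The evidence strengthens our belief in H.
Prior: 0.6000 → Posterior: 0.8893


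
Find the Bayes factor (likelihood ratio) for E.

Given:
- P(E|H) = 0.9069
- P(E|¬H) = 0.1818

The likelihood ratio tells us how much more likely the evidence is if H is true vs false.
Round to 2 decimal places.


Likelihood Ratio (LR) = P(E|H) / P(E|¬H)

LR = 0.9069 / 0.1818
   = 4.99

The evidence is 4.99 times more likely if H is true than if H is false.
LR > 1, so observing E raises the odds in favor of H.


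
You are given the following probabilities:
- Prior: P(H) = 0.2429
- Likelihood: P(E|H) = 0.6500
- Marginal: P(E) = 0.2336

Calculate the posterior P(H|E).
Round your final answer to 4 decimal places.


Using Bayes' theorem:

P(H|E) = P(E|H) × P(H) / P(E)
       = 0.6500 × 0.2429 / 0.2336
       = 0.15788500 / 0.2336
       = 0.6759

The evidence strengthens our belief in H.
Prior: 0.2429 → Posterior: 0.6759


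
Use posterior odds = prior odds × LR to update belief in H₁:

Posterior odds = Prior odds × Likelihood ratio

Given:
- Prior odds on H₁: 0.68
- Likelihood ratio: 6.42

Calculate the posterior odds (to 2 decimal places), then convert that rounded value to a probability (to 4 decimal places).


Step 1: Calculate posterior odds
Posterior odds = Prior odds × LR
               = 0.68 × 6.42
               = 4.37

Step 2: Convert to probability
P(H₁|E) = Posterior odds / (1 + Posterior odds)
       = 4.37 / (1 + 4.37)
       = 4.37 / 5.37
       = 0.8138

The evidence increased P(H₁) from 0.4048 to 0.8138.


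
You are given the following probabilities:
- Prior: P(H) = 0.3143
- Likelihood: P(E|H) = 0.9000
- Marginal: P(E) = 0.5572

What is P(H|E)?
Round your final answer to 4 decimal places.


Using Bayes' theorem:

P(H|E) = P(E|H) × P(H) / P(E)
       = 0.9000 × 0.3143 / 0.5572
       = 0.28287000 / 0.5572
       = 0.5077

The evidence strengthens our belief in H.
Prior: 0.3143 → Posterior: 0.5077


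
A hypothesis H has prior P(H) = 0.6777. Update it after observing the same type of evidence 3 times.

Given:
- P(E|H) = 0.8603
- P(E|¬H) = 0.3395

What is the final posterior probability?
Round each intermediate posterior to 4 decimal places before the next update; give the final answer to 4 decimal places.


Sequential Bayesian updating:

Initial prior: P(H) = 0.6777

Update 1:
  P(E) = 0.8603 × 0.6777 + 0.3395 × 0.3223 = 0.58302531 + 0.10942085 = 0.69244616
  P(H|E) = 0.58302531 / 0.69244616 = 0.8420

Update 2:
  P(E) = 0.8603 × 0.8420 + 0.3395 × 0.1580 = 0.72437260 + 0.05364100 = 0.77801360
  P(H|E) = 0.72437260 / 0.77801360 = 0.9311

Update 3:
  P(E) = 0.8603 × 0.9311 + 0.3395 × 0.0689 = 0.80102533 + 0.02339155 = 0.82441688
  P(H|E) = 0.80102533 / 0.82441688 = 0.9716

Final posterior: 0.9716


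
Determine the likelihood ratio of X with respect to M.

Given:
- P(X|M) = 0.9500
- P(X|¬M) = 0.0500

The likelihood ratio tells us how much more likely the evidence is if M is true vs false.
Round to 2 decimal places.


Likelihood Ratio (LR) = P(X|M) / P(X|¬M)

LR = 0.9500 / 0.0500
   = 19.00

The evidence is 19.00 times more likely if M is true than if M is false.
Since LR > 1, the evidence supports M over ¬M.


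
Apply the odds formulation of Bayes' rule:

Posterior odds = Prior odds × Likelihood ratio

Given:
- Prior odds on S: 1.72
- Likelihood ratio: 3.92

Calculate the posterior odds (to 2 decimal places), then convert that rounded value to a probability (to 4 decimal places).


Step 1: Calculate posterior odds
Posterior odds = Prior odds × LR
               = 1.72 × 3.92
               = 6.74

Step 2: Convert to probability
P(S|E) = Posterior odds / (1 + Posterior odds)
       = 6.74 / (1 + 6.74)
       = 6.74 / 7.74
       = 0.8708

The evidence increased P(S) from 0.6324 to 0.8708.


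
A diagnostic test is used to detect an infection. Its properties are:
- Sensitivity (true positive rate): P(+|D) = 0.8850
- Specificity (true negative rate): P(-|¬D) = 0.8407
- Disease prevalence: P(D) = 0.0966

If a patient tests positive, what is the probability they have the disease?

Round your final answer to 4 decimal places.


Let D = has disease, + = positive test

Given:
- P(D) = 0.0966 (prevalence)
- P(+|D) = 0.8850 (sensitivity)
- P(-|¬D) = 0.8407 (specificity)
- P(+|¬D) = 0.1593 (false positive rate = 1 - specificity)

Step 1: Find P(+)
P(+) = P(+|D)P(D) + P(+|¬D)P(¬D)
     = 0.8850 × 0.0966 + 0.1593 × 0.9034
     = 0.08549100 + 0.14391162
     = 0.22940262

Step 2: Apply Bayes' theorem for P(D|+)
P(D|+) = P(+|D)P(D) / P(+)
       = 0.08549100 / 0.22940262
       = 0.3727


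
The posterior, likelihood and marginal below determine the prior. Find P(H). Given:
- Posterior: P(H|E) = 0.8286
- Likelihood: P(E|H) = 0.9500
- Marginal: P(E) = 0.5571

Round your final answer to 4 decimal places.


From Bayes' theorem: P(H|E) = P(E|H) × P(H) / P(E)

Rearranging for P(H):
P(H) = P(H|E) × P(E) / P(E|H)
     = 0.8286 × 0.5571 / 0.9500
     = 0.46161306 / 0.9500
     = 0.4859


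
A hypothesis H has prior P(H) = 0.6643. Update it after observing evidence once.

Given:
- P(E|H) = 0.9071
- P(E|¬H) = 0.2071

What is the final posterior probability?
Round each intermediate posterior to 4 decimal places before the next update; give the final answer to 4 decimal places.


Sequential Bayesian updating:

Initial prior: P(H) = 0.6643

Update 1:
  P(E) = 0.9071 × 0.6643 + 0.2071 × 0.3357 = 0.60258653 + 0.06952347 = 0.67211000
  P(H|E) = 0.60258653 / 0.67211000 = 0.8966

Final posterior: 0.8966


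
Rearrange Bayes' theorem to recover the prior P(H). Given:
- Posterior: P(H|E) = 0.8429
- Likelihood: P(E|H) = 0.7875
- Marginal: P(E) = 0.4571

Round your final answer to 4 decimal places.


From Bayes' theorem: P(H|E) = P(E|H) × P(H) / P(E)

Rearranging for P(H):
P(H) = P(H|E) × P(E) / P(E|H)
     = 0.8429 × 0.4571 / 0.7875
     = 0.38528959 / 0.7875
     = 0.4893


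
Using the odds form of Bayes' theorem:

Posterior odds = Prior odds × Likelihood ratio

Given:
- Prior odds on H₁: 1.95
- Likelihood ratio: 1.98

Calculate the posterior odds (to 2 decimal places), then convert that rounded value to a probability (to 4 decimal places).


Step 1: Calculate posterior odds
Posterior odds = Prior odds × LR
               = 1.95 × 1.98
               = 3.86

Step 2: Convert to probability
P(H₁|E) = Posterior odds / (1 + Posterior odds)
       = 3.86 / (1 + 3.86)
       = 3.86 / 4.86
       = 0.7942

The evidence increased P(H₁) from 0.6610 to 0.7942.


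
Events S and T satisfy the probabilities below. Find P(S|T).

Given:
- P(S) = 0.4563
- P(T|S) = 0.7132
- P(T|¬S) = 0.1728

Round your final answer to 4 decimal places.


Bayes' theorem: P(S|T) = P(T|S) × P(S) / P(T)

Step 1: Calculate P(T) using law of total probability
P(T) = P(T|S)P(S) + P(T|¬S)P(¬S)
     = 0.7132 × 0.4563 + 0.1728 × 0.5437
     = 0.32543316 + 0.09395136
     = 0.41938452

Step 2: Apply Bayes' theorem
P(S|T) = P(T|S) × P(S) / P(T)
       = 0.32543316 / 0.41938452
       = 0.7760


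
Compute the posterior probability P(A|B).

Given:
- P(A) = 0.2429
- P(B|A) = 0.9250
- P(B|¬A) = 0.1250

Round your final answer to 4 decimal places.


Bayes' theorem: P(A|B) = P(B|A) × P(A) / P(B)

Step 1: Calculate P(B) using law of total probability
P(B) = P(B|A)P(A) + P(B|¬A)P(¬A)
     = 0.9250 × 0.2429 + 0.1250 × 0.7571
     = 0.22468250 + 0.09463750
     = 0.31932000

Step 2: Apply Bayes' theorem
P(A|B) = P(B|A) × P(A) / P(B)
       = 0.22468250 / 0.31932000
       = 0.7036


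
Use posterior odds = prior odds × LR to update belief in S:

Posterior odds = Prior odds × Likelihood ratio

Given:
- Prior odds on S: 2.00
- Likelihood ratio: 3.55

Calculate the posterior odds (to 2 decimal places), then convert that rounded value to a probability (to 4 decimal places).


Step 1: Calculate posterior odds
Posterior odds = Prior odds × LR
               = 2.00 × 3.55
               = 7.10

Step 2: Convert to probability
P(S|E) = Posterior odds / (1 + Posterior odds)
       = 7.10 / (1 + 7.10)
       = 7.10 / 8.10
       = 0.8765

The evidence increased P(S) from 0.6667 to 0.8765.


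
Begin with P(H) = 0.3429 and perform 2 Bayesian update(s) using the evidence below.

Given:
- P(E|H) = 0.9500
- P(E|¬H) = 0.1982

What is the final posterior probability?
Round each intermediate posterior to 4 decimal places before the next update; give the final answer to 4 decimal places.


Sequential Bayesian updating:

Initial prior: P(H) = 0.3429

Update 1:
  P(E) = 0.9500 × 0.3429 + 0.1982 × 0.6571 = 0.32575500 + 0.13023722 = 0.45599222
  P(H|E) = 0.32575500 / 0.45599222 = 0.7144

Update 2:
  P(E) = 0.9500 × 0.7144 + 0.1982 × 0.2856 = 0.67868000 + 0.05660592 = 0.73528592
  P(H|E) = 0.67868000 / 0.73528592 = 0.9230

Final posterior: 0.9230


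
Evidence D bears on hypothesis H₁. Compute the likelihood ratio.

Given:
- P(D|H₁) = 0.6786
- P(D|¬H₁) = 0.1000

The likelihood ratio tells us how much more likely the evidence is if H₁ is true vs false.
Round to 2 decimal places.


Likelihood Ratio (LR) = P(D|H₁) / P(D|¬H₁)

LR = 0.6786 / 0.1000
   = 6.79

The evidence is 6.79 times more likely if H₁ is true than if H₁ is false.
Because LR exceeds 1, D is evidence for H₁.


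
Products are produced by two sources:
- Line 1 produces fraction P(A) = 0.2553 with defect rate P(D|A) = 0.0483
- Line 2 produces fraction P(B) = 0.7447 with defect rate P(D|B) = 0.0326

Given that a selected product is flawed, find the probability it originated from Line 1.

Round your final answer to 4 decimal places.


Let A = from Line 1, D = flawed

Given:
- P(A) = 0.2553, P(B) = 0.7447
- P(D|A) = 0.0483, P(D|B) = 0.0326

Step 1: Find P(D)
P(D) = P(D|A)P(A) + P(D|B)P(B)
     = 0.0483 × 0.2553 + 0.0326 × 0.7447
     = 0.01233099 + 0.02427722
     = 0.03660821

Step 2: Apply Bayes' theorem
P(A|D) = P(D|A)P(A) / P(D)
       = 0.01233099 / 0.03660821
       = 0.3368


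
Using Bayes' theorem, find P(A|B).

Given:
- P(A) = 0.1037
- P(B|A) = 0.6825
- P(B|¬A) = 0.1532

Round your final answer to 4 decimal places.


Bayes' theorem: P(A|B) = P(B|A) × P(A) / P(B)

Step 1: Calculate P(B) using law of total probability
P(B) = P(B|A)P(A) + P(B|¬A)P(¬A)
     = 0.6825 × 0.1037 + 0.1532 × 0.8963
     = 0.07077525 + 0.13731316
     = 0.20808841

Step 2: Apply Bayes' theorem
P(A|B) = P(B|A) × P(A) / P(B)
       = 0.07077525 / 0.20808841
       = 0.3401


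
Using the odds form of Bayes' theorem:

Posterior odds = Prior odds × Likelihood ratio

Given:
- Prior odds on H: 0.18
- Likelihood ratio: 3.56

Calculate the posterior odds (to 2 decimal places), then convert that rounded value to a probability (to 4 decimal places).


Step 1: Calculate posterior odds
Posterior odds = Prior odds × LR
               = 0.18 × 3.56
               = 0.64

Step 2: Convert to probability
P(H|E) = Posterior odds / (1 + Posterior odds)
       = 0.64 / (1 + 0.64)
       = 0.64 / 1.64
       = 0.3902

The evidence increased P(H) from 0.1525 to 0.3902.


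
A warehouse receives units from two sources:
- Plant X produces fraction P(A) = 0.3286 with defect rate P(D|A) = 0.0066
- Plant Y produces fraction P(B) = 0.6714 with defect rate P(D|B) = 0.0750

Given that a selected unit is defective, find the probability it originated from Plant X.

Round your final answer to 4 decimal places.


Let A = from Plant X, D = defective

Given:
- P(A) = 0.3286, P(B) = 0.6714
- P(D|A) = 0.0066, P(D|B) = 0.0750

Step 1: Find P(D)
P(D) = P(D|A)P(A) + P(D|B)P(B)
     = 0.0066 × 0.3286 + 0.0750 × 0.6714
     = 0.00216876 + 0.05035500
     = 0.05252376

Step 2: Apply Bayes' theorem
P(A|D) = P(D|A)P(A) / P(D)
       = 0.00216876 / 0.05252376
       = 0.0413


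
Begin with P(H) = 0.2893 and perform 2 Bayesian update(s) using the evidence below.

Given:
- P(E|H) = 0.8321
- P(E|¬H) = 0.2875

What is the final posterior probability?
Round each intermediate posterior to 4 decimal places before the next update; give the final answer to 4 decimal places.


Sequential Bayesian updating:

Initial prior: P(H) = 0.2893

Update 1:
  P(E) = 0.8321 × 0.2893 + 0.2875 × 0.7107 = 0.24072653 + 0.20432625 = 0.44505278
  P(H|E) = 0.24072653 / 0.44505278 = 0.5409

Update 2:
  P(E) = 0.8321 × 0.5409 + 0.2875 × 0.4591 = 0.45008289 + 0.13199125 = 0.58207414
  P(H|E) = 0.45008289 / 0.58207414 = 0.7732

Final posterior: 0.7732


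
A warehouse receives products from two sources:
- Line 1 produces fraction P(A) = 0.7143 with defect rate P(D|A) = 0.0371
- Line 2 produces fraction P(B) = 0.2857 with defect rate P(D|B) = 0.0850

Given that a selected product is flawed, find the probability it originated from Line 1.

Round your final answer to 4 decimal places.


Let A = from Line 1, D = flawed

Given:
- P(A) = 0.7143, P(B) = 0.2857
- P(D|A) = 0.0371, P(D|B) = 0.0850

Step 1: Find P(D)
P(D) = P(D|A)P(A) + P(D|B)P(B)
     = 0.0371 × 0.7143 + 0.0850 × 0.2857
     = 0.02650053 + 0.02428450
     = 0.05078503

Step 2: Apply Bayes' theorem
P(A|D) = P(D|A)P(A) / P(D)
       = 0.02650053 / 0.05078503
       = 0.5218


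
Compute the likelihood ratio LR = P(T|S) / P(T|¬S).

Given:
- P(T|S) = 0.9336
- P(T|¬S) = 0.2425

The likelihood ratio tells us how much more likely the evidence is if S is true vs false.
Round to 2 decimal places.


Likelihood Ratio (LR) = P(T|S) / P(T|¬S)

LR = 0.9336 / 0.2425
   = 3.85

The evidence is 3.85 times more likely if S is true than if S is false.
Because LR exceeds 1, T is evidence for S.


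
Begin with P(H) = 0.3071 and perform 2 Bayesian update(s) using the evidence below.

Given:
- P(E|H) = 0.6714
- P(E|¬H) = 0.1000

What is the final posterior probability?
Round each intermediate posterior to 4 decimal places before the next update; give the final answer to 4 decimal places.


Sequential Bayesian updating:

Initial prior: P(H) = 0.3071

Update 1:
  P(E) = 0.6714 × 0.3071 + 0.1000 × 0.6929 = 0.20618694 + 0.06929000 = 0.27547694
  P(H|E) = 0.20618694 / 0.27547694 = 0.7485

Update 2:
  P(E) = 0.6714 × 0.7485 + 0.1000 × 0.2515 = 0.50254290 + 0.02515000 = 0.52769290
  P(H|E) = 0.50254290 / 0.52769290 = 0.9523

Final posterior: 0.9523


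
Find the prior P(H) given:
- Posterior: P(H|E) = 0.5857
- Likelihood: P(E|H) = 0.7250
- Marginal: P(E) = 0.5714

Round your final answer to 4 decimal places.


From Bayes' theorem: P(H|E) = P(E|H) × P(H) / P(E)

Rearranging for P(H):
P(H) = P(H|E) × P(E) / P(E|H)
     = 0.5857 × 0.5714 / 0.7250
     = 0.33466898 / 0.7250
     = 0.4616


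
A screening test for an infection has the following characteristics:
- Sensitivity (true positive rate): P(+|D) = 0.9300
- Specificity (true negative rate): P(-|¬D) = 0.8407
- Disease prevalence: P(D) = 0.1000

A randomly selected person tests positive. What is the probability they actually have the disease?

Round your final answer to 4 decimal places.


Let D = has disease, + = positive test

Given:
- P(D) = 0.1000 (prevalence)
- P(+|D) = 0.9300 (sensitivity)
- P(-|¬D) = 0.8407 (specificity)
- P(+|¬D) = 0.1593 (false positive rate = 1 - specificity)

Step 1: Find P(+)
P(+) = P(+|D)P(D) + P(+|¬D)P(¬D)
     = 0.9300 × 0.1000 + 0.1593 × 0.9000
     = 0.09300000 + 0.14337000
     = 0.23637000

Step 2: Apply Bayes' theorem for P(D|+)
P(D|+) = P(+|D)P(D) / P(+)
       = 0.09300000 / 0.23637000
       = 0.3935


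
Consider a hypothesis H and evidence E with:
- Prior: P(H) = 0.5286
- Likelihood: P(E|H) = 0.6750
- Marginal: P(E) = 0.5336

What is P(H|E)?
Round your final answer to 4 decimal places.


Using Bayes' theorem:

P(H|E) = P(E|H) × P(H) / P(E)
       = 0.6750 × 0.5286 / 0.5336
       = 0.35680500 / 0.5336
       = 0.6687

The evidence strengthens our belief in H.
Prior: 0.5286 → Posterior: 0.6687


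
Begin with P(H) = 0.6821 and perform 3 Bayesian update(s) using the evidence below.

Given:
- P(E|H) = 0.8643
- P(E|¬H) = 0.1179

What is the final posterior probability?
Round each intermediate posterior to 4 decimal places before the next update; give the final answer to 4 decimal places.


Sequential Bayesian updating:

Initial prior: P(H) = 0.6821

Update 1:
  P(E) = 0.8643 × 0.6821 + 0.1179 × 0.3179 = 0.58953903 + 0.03748041 = 0.62701944
  P(H|E) = 0.58953903 / 0.62701944 = 0.9402

Update 2:
  P(E) = 0.8643 × 0.9402 + 0.1179 × 0.0598 = 0.81261486 + 0.00705042 = 0.81966528
  P(H|E) = 0.81261486 / 0.81966528 = 0.9914

Update 3:
  P(E) = 0.8643 × 0.9914 + 0.1179 × 0.0086 = 0.85686702 + 0.00101394 = 0.85788096
  P(H|E) = 0.85686702 / 0.85788096 = 0.9988

Final posterior: 0.9988


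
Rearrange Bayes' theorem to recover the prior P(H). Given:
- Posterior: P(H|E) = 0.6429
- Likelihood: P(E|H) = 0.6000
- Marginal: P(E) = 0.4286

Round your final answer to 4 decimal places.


From Bayes' theorem: P(H|E) = P(E|H) × P(H) / P(E)

Rearranging for P(H):
P(H) = P(H|E) × P(E) / P(E|H)
     = 0.6429 × 0.4286 / 0.6000
     = 0.27554694 / 0.6000
     = 0.4592


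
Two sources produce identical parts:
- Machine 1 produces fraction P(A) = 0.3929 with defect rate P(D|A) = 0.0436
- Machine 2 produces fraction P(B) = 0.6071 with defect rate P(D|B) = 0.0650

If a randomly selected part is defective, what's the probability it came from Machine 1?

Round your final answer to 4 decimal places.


Let A = from Machine 1, D = defective

Given:
- P(A) = 0.3929, P(B) = 0.6071
- P(D|A) = 0.0436, P(D|B) = 0.0650

Step 1: Find P(D)
P(D) = P(D|A)P(A) + P(D|B)P(B)
     = 0.0436 × 0.3929 + 0.0650 × 0.6071
     = 0.01713044 + 0.03946150
     = 0.05659194

Step 2: Apply Bayes' theorem
P(A|D) = P(D|A)P(A) / P(D)
       = 0.01713044 / 0.05659194
       = 0.3027


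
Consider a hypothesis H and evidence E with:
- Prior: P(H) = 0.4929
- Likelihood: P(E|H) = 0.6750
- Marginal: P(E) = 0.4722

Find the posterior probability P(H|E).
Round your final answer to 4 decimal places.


Using Bayes' theorem:

P(H|E) = P(E|H) × P(H) / P(E)
       = 0.6750 × 0.4929 / 0.4722
       = 0.33270750 / 0.4722
       = 0.7046

The evidence strengthens our belief in H.
Prior: 0.4929 → Posterior: 0.7046


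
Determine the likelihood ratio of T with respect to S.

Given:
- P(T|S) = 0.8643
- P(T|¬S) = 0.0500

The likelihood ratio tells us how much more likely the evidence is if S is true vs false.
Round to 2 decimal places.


Likelihood Ratio (LR) = P(T|S) / P(T|¬S)

LR = 0.8643 / 0.0500
   = 17.29

The evidence is 17.29 times more likely if S is true than if S is false.
Because LR exceeds 1, T is evidence for S.


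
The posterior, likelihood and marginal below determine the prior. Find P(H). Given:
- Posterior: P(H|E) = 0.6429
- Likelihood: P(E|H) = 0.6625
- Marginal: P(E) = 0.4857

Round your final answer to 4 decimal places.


From Bayes' theorem: P(H|E) = P(E|H) × P(H) / P(E)

Rearranging for P(H):
P(H) = P(H|E) × P(E) / P(E|H)
     = 0.6429 × 0.4857 / 0.6625
     = 0.31225653 / 0.6625
     = 0.4713


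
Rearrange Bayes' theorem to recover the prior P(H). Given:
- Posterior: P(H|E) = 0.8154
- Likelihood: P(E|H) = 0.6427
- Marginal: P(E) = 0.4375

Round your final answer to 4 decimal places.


From Bayes' theorem: P(H|E) = P(E|H) × P(H) / P(E)

Rearranging for P(H):
P(H) = P(H|E) × P(E) / P(E|H)
     = 0.8154 × 0.4375 / 0.6427
     = 0.35673750 / 0.6427
     = 0.5551


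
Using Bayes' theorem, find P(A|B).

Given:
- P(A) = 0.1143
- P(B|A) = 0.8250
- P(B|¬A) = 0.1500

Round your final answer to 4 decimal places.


Bayes' theorem: P(A|B) = P(B|A) × P(A) / P(B)

Step 1: Calculate P(B) using law of total probability
P(B) = P(B|A)P(A) + P(B|¬A)P(¬A)
     = 0.8250 × 0.1143 + 0.1500 × 0.8857
     = 0.09429750 + 0.13285500
     = 0.22715250

Step 2: Apply Bayes' theorem
P(A|B) = P(B|A) × P(A) / P(B)
       = 0.09429750 / 0.22715250
       = 0.4151


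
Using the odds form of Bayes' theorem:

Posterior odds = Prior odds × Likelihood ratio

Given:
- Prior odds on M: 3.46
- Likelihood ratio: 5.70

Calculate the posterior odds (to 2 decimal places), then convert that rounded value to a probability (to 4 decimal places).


Step 1: Calculate posterior odds
Posterior odds = Prior odds × LR
               = 3.46 × 5.70
               = 19.72

Step 2: Convert to probability
P(M|E) = Posterior odds / (1 + Posterior odds)
       = 19.72 / (1 + 19.72)
       = 19.72 / 20.72
       = 0.9517

The evidence increased P(M) from 0.7758 to 0.9517.


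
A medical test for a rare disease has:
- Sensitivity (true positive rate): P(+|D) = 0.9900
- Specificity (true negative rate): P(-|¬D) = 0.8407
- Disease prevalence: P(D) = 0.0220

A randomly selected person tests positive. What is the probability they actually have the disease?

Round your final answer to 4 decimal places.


Let D = has disease, + = positive test

Given:
- P(D) = 0.0220 (prevalence)
- P(+|D) = 0.9900 (sensitivity)
- P(-|¬D) = 0.8407 (specificity)
- P(+|¬D) = 0.1593 (false positive rate = 1 - specificity)

Step 1: Find P(+)
P(+) = P(+|D)P(D) + P(+|¬D)P(¬D)
     = 0.9900 × 0.0220 + 0.1593 × 0.9780
     = 0.02178000 + 0.15579540
     = 0.17757540

Step 2: Apply Bayes' theorem for P(D|+)
P(D|+) = P(+|D)P(D) / P(+)
       = 0.02178000 / 0.17757540
       = 0.1227


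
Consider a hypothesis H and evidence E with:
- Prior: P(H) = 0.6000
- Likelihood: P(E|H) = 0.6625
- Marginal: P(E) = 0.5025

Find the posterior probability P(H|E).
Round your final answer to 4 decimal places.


Using Bayes' theorem:

P(H|E) = P(E|H) × P(H) / P(E)
       = 0.6625 × 0.6000 / 0.5025
       = 0.39750000 / 0.5025
       = 0.7910

The evidence strengthens our belief in H.
Prior: 0.6000 → Posterior: 0.7910


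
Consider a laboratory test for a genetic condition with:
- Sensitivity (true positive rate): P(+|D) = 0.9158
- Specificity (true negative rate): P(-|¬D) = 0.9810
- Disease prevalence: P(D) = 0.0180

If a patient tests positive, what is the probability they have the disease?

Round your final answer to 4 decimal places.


Let D = has disease, + = positive test

Given:
- P(D) = 0.0180 (prevalence)
- P(+|D) = 0.9158 (sensitivity)
- P(-|¬D) = 0.9810 (specificity)
- P(+|¬D) = 0.0190 (false positive rate = 1 - specificity)

Step 1: Find P(+)
P(+) = P(+|D)P(D) + P(+|¬D)P(¬D)
     = 0.9158 × 0.0180 + 0.0190 × 0.9820
     = 0.01648440 + 0.01865800
     = 0.03514240

Step 2: Apply Bayes' theorem for P(D|+)
P(D|+) = P(+|D)P(D) / P(+)
       = 0.01648440 / 0.03514240
       = 0.4691


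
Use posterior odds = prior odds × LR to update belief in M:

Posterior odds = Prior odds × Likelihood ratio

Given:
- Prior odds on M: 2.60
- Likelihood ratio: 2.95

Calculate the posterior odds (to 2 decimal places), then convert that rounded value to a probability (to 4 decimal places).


Step 1: Calculate posterior odds
Posterior odds = Prior odds × LR
               = 2.60 × 2.95
               = 7.67

Step 2: Convert to probability
P(M|E) = Posterior odds / (1 + Posterior odds)
       = 7.67 / (1 + 7.67)
       = 7.67 / 8.67
       = 0.8847

The evidence increased P(M) from 0.7222 to 0.8847.


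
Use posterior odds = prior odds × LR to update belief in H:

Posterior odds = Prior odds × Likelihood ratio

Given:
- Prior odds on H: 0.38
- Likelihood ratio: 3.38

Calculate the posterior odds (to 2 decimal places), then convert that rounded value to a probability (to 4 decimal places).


Step 1: Calculate posterior odds
Posterior odds = Prior odds × LR
               = 0.38 × 3.38
               = 1.28

Step 2: Convert to probability
P(H|E) = Posterior odds / (1 + Posterior odds)
       = 1.28 / (1 + 1.28)
       = 1.28 / 2.28
       = 0.5614

The evidence increased P(H) from 0.2754 to 0.5614.


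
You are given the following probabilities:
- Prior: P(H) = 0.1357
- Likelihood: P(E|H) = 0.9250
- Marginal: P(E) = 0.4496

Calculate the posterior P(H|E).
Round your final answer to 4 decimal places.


Using Bayes' theorem:

P(H|E) = P(E|H) × P(H) / P(E)
       = 0.9250 × 0.1357 / 0.4496
       = 0.12552250 / 0.4496
       = 0.2792

The evidence strengthens our belief in H.
Prior: 0.1357 → Posterior: 0.2792


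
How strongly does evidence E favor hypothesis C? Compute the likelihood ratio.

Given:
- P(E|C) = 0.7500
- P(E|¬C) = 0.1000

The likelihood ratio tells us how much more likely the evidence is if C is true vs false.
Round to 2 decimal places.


Likelihood Ratio (LR) = P(E|C) / P(E|¬C)

LR = 0.7500 / 0.1000
   = 7.50

The evidence is 7.50 times more likely if C is true than if C is false.
Since LR > 1, the evidence supports C over ¬C.


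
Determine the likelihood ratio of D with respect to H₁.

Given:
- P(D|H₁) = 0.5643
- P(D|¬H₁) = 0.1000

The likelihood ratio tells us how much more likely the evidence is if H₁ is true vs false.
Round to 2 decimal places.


Likelihood Ratio (LR) = P(D|H₁) / P(D|¬H₁)

LR = 0.5643 / 0.1000
   = 5.64

The evidence is 5.64 times more likely if H₁ is true than if H₁ is false.
Since LR > 1, the evidence supports H₁ over ¬H₁.


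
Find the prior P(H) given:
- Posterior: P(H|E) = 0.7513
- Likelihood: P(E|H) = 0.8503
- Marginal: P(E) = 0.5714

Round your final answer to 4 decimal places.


From Bayes' theorem: P(H|E) = P(E|H) × P(H) / P(E)

Rearranging for P(H):
P(H) = P(H|E) × P(E) / P(E|H)
     = 0.7513 × 0.5714 / 0.8503
     = 0.42929282 / 0.8503
     = 0.5049


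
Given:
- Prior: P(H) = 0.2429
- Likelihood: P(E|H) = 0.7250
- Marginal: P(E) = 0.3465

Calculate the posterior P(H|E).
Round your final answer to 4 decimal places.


Using Bayes' theorem:

P(H|E) = P(E|H) × P(H) / P(E)
       = 0.7250 × 0.2429 / 0.3465
       = 0.17610250 / 0.3465
       = 0.5082

The evidence strengthens our belief in H.
Prior: 0.2429 → Posterior: 0.5082


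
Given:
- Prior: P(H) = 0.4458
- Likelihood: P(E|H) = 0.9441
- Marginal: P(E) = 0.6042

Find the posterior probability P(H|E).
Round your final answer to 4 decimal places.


Using Bayes' theorem:

P(H|E) = P(E|H) × P(H) / P(E)
       = 0.9441 × 0.4458 / 0.6042
       = 0.42087978 / 0.6042
       = 0.6966

The evidence strengthens our belief in H.
Prior: 0.4458 → Posterior: 0.6966


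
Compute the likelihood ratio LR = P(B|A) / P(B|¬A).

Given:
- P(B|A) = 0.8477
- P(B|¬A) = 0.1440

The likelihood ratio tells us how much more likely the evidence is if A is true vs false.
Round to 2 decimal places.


Likelihood Ratio (LR) = P(B|A) / P(B|¬A)

LR = 0.8477 / 0.1440
   = 5.89

The evidence is 5.89 times more likely if A is true than if A is false.
LR > 1, so observing B raises the odds in favor of A.


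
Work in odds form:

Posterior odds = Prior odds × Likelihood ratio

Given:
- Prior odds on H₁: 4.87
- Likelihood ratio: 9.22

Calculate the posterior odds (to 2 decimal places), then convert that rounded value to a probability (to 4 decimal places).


Step 1: Calculate posterior odds
Posterior odds = Prior odds × LR
               = 4.87 × 9.22
               = 44.90

Step 2: Convert to probability
P(H₁|E) = Posterior odds / (1 + Posterior odds)
       = 44.90 / (1 + 44.90)
       = 44.90 / 45.90
       = 0.9782

The evidence increased P(H₁) from 0.8296 to 0.9782.


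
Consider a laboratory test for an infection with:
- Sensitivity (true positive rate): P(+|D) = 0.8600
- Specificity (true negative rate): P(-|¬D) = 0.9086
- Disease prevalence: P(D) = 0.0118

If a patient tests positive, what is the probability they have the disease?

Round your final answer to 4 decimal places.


Let D = has disease, + = positive test

Given:
- P(D) = 0.0118 (prevalence)
- P(+|D) = 0.8600 (sensitivity)
- P(-|¬D) = 0.9086 (specificity)
- P(+|¬D) = 0.0914 (false positive rate = 1 - specificity)

Step 1: Find P(+)
P(+) = P(+|D)P(D) + P(+|¬D)P(¬D)
     = 0.8600 × 0.0118 + 0.0914 × 0.9882
     = 0.01014800 + 0.09032148
     = 0.10046948

Step 2: Apply Bayes' theorem for P(D|+)
P(D|+) = P(+|D)P(D) / P(+)
       = 0.01014800 / 0.10046948
       = 0.1010


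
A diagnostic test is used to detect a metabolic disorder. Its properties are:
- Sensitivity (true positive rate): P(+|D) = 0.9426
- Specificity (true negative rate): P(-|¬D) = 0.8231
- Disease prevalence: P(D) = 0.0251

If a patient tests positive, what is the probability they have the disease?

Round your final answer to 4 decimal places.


Let D = has disease, + = positive test

Given:
- P(D) = 0.0251 (prevalence)
- P(+|D) = 0.9426 (sensitivity)
- P(-|¬D) = 0.8231 (specificity)
- P(+|¬D) = 0.1769 (false positive rate = 1 - specificity)

Step 1: Find P(+)
P(+) = P(+|D)P(D) + P(+|¬D)P(¬D)
     = 0.9426 × 0.0251 + 0.1769 × 0.9749
     = 0.02365926 + 0.17245981
     = 0.19611907

Step 2: Apply Bayes' theorem for P(D|+)
P(D|+) = P(+|D)P(D) / P(+)
       = 0.02365926 / 0.19611907
       = 0.1206


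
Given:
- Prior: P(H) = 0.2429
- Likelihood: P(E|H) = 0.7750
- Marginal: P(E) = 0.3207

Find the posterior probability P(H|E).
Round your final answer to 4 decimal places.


Using Bayes' theorem:

P(H|E) = P(E|H) × P(H) / P(E)
       = 0.7750 × 0.2429 / 0.3207
       = 0.18824750 / 0.3207
       = 0.5870

The evidence strengthens our belief in H.
Prior: 0.2429 → Posterior: 0.5870


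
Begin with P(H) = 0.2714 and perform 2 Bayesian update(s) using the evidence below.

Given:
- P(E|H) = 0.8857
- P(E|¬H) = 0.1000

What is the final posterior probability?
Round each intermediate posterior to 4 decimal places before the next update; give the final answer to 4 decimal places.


Sequential Bayesian updating:

Initial prior: P(H) = 0.2714

Update 1:
  P(E) = 0.8857 × 0.2714 + 0.1000 × 0.7286 = 0.24037898 + 0.07286000 = 0.31323898
  P(H|E) = 0.24037898 / 0.31323898 = 0.7674

Update 2:
  P(E) = 0.8857 × 0.7674 + 0.1000 × 0.2326 = 0.67968618 + 0.02326000 = 0.70294618
  P(H|E) = 0.67968618 / 0.70294618 = 0.9669

Final posterior: 0.9669


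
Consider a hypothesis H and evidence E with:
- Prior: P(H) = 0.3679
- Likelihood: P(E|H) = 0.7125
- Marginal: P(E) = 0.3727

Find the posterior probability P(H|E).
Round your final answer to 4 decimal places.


Using Bayes' theorem:

P(H|E) = P(E|H) × P(H) / P(E)
       = 0.7125 × 0.3679 / 0.3727
       = 0.26212875 / 0.3727
       = 0.7033

The evidence strengthens our belief in H.
Prior: 0.3679 → Posterior: 0.7033


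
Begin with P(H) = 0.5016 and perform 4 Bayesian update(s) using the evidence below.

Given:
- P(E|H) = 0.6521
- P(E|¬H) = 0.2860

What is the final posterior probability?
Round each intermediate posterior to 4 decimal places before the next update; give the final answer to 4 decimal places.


Sequential Bayesian updating:

Initial prior: P(H) = 0.5016

Update 1:
  P(E) = 0.6521 × 0.5016 + 0.2860 × 0.4984 = 0.32709336 + 0.14254240 = 0.46963576
  P(H|E) = 0.32709336 / 0.46963576 = 0.6965

Update 2:
  P(E) = 0.6521 × 0.6965 + 0.2860 × 0.3035 = 0.45418765 + 0.08680100 = 0.54098865
  P(H|E) = 0.45418765 / 0.54098865 = 0.8396

Update 3:
  P(E) = 0.6521 × 0.8396 + 0.2860 × 0.1604 = 0.54750316 + 0.04587440 = 0.59337756
  P(H|E) = 0.54750316 / 0.59337756 = 0.9227

Update 4:
  P(E) = 0.6521 × 0.9227 + 0.2860 × 0.0773 = 0.60169267 + 0.02210780 = 0.62380047
  P(H|E) = 0.60169267 / 0.62380047 = 0.9646

Final posterior: 0.9646


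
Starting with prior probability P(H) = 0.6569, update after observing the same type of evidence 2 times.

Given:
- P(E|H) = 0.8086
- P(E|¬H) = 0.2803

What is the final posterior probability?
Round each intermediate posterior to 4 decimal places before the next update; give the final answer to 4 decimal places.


Sequential Bayesian updating:

Initial prior: P(H) = 0.6569

Update 1:
  P(E) = 0.8086 × 0.6569 + 0.2803 × 0.3431 = 0.53116934 + 0.09617093 = 0.62734027
  P(H|E) = 0.53116934 / 0.62734027 = 0.8467

Update 2:
  P(E) = 0.8086 × 0.8467 + 0.2803 × 0.1533 = 0.68464162 + 0.04296999 = 0.72761161
  P(H|E) = 0.68464162 / 0.72761161 = 0.9409

Final posterior: 0.9409


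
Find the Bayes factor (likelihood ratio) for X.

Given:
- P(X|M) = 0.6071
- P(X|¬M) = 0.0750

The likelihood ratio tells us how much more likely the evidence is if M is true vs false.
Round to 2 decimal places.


Likelihood Ratio (LR) = P(X|M) / P(X|¬M)

LR = 0.6071 / 0.0750
   = 8.09

The evidence is 8.09 times more likely if M is true than if M is false.
Because LR exceeds 1, X is evidence for M.


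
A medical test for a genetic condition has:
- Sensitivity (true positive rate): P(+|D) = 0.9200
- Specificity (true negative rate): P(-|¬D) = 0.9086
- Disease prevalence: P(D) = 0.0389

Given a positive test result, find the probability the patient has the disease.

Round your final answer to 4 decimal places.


Let D = has disease, + = positive test

Given:
- P(D) = 0.0389 (prevalence)
- P(+|D) = 0.9200 (sensitivity)
- P(-|¬D) = 0.9086 (specificity)
- P(+|¬D) = 0.0914 (false positive rate = 1 - specificity)

Step 1: Find P(+)
P(+) = P(+|D)P(D) + P(+|¬D)P(¬D)
     = 0.9200 × 0.0389 + 0.0914 × 0.9611
     = 0.03578800 + 0.08784454
     = 0.12363254

Step 2: Apply Bayes' theorem for P(D|+)
P(D|+) = P(+|D)P(D) / P(+)
       = 0.03578800 / 0.12363254
       = 0.2895


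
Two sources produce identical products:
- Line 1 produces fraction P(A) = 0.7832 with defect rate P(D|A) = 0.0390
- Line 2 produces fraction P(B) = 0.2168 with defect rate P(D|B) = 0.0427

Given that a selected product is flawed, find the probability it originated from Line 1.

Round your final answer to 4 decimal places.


Let A = from Line 1, D = flawed

Given:
- P(A) = 0.7832, P(B) = 0.2168
- P(D|A) = 0.0390, P(D|B) = 0.0427

Step 1: Find P(D)
P(D) = P(D|A)P(A) + P(D|B)P(B)
     = 0.0390 × 0.7832 + 0.0427 × 0.2168
     = 0.03054480 + 0.00925736
     = 0.03980216

Step 2: Apply Bayes' theorem
P(A|D) = P(D|A)P(A) / P(D)
       = 0.03054480 / 0.03980216
       = 0.7674


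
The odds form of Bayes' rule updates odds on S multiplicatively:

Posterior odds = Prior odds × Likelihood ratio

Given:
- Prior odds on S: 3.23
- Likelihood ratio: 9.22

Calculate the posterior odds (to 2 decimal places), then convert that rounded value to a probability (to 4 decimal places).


Step 1: Calculate posterior odds
Posterior odds = Prior odds × LR
               = 3.23 × 9.22
               = 29.78

Step 2: Convert to probability
P(S|E) = Posterior odds / (1 + Posterior odds)
       = 29.78 / (1 + 29.78)
       = 29.78 / 30.78
       = 0.9675

The evidence increased P(S) from 0.7636 to 0.9675.


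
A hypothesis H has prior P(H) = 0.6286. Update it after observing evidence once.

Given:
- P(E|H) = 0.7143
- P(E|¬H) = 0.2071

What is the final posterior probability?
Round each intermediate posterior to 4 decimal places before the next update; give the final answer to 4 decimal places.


Sequential Bayesian updating:

Initial prior: P(H) = 0.6286

Update 1:
  P(E) = 0.7143 × 0.6286 + 0.2071 × 0.3714 = 0.44900898 + 0.07691694 = 0.52592592
  P(H|E) = 0.44900898 / 0.52592592 = 0.8537

Final posterior: 0.8537


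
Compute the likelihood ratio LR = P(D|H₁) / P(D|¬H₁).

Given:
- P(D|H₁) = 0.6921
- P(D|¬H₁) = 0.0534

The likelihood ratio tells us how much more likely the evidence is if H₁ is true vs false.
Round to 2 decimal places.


Likelihood Ratio (LR) = P(D|H₁) / P(D|¬H₁)

LR = 0.6921 / 0.0534
   = 12.96

The evidence is 12.96 times more likely if H₁ is true than if H₁ is false.
Because LR exceeds 1, D is evidence for H₁.


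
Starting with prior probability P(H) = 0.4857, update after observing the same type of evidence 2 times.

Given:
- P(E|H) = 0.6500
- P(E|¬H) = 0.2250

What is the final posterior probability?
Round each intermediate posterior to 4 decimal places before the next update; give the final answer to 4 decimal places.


Sequential Bayesian updating:

Initial prior: P(H) = 0.4857

Update 1:
  P(E) = 0.6500 × 0.4857 + 0.2250 × 0.5143 = 0.31570500 + 0.11571750 = 0.43142250
  P(H|E) = 0.31570500 / 0.43142250 = 0.7318

Update 2:
  P(E) = 0.6500 × 0.7318 + 0.2250 × 0.2682 = 0.47567000 + 0.06034500 = 0.53601500
  P(H|E) = 0.47567000 / 0.53601500 = 0.8874

Final posterior: 0.8874
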